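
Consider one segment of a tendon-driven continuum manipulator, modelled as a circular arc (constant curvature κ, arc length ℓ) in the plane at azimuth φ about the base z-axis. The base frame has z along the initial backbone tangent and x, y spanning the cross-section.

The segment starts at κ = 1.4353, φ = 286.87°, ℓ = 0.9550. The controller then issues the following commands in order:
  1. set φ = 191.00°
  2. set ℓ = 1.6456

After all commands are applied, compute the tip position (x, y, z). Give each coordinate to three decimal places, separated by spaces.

initial: κ=1.4353, φ=286.87°, ℓ=0.9550
cmd 1: set φ=191.00° → (κ,φ,ℓ)=(1.4353,191.00°,0.9550) → tip=(-0.5480,-0.1065,0.6828)
cmd 2: set ℓ=1.6456 → (κ,φ,ℓ)=(1.4353,191.00°,1.6456) → tip=(-1.1703,-0.2275,0.4898)

-1.170 -0.227 0.490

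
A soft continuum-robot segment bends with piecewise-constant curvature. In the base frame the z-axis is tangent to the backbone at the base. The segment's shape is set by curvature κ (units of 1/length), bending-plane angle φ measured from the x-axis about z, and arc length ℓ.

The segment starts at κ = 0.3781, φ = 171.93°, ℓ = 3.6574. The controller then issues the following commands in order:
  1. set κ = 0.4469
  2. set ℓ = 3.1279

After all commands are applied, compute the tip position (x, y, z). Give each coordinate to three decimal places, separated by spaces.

-1.834 0.260 2.204

initial: κ=0.3781, φ=171.93°, ℓ=3.6574
cmd 1: set κ=0.4469 → (κ,φ,ℓ)=(0.4469,171.93°,3.6574) → tip=(-2.3565,0.3341,2.2331)
cmd 2: set ℓ=3.1279 → (κ,φ,ℓ)=(0.4469,171.93°,3.1279) → tip=(-1.8342,0.2601,2.2043)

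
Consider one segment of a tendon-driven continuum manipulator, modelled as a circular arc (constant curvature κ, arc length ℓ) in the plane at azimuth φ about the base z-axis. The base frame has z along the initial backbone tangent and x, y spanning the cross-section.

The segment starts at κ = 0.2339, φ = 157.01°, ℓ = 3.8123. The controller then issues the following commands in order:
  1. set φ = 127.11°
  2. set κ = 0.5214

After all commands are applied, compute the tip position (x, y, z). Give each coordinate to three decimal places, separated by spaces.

initial: κ=0.2339, φ=157.01°, ℓ=3.8123
cmd 1: set φ=127.11° → (κ,φ,ℓ)=(0.2339,127.11°,3.8123) → tip=(-0.9593,1.2680,3.3268)
cmd 2: set κ=0.5214 → (κ,φ,ℓ)=(0.5214,127.11°,3.8123) → tip=(-1.6258,2.1489,1.7536)

-1.626 2.149 1.754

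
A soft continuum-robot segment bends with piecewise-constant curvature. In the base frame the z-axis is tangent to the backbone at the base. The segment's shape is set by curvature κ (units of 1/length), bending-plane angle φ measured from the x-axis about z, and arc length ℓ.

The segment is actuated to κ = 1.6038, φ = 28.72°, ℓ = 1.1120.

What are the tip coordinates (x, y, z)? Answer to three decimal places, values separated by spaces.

θ = κ·ℓ = 1.6038 × 1.1120 = 1.78343 rad
ρ = (1 − cos θ)/κ = (1 − -0.21103)/1.6038 = 0.75510
z = sin θ / κ = 0.97748/1.6038 = 0.60948
x = ρ cos φ = 0.75510 × cos(28.72°) = 0.66221
y = ρ sin φ = 0.75510 × sin(28.72°) = 0.36285

0.662 0.363 0.609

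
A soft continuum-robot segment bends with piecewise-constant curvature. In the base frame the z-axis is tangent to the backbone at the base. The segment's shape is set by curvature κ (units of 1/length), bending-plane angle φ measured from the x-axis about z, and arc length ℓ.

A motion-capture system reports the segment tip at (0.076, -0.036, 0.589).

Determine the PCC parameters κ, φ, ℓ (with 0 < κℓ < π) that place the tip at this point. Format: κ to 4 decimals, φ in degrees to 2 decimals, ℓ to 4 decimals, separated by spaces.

0.4751 334.65 0.5970

ρ = √(x²+y²) = √(0.076² + -0.036²) = 0.08410
φ = atan2(y, x) mod 360° = atan2(-0.036, 0.076) = 334.6538°
|p|² = ρ² + z² = 0.08410² + 0.589² = 0.35399
κ = 2ρ / |p|² = 2×0.08410 / 0.35399 = 0.47512
θ = 2·atan2(ρ, z) = 2·atan2(0.08410, 0.589) = 0.28364 rad
ℓ = θ/κ = 0.28364/0.47512 = 0.59697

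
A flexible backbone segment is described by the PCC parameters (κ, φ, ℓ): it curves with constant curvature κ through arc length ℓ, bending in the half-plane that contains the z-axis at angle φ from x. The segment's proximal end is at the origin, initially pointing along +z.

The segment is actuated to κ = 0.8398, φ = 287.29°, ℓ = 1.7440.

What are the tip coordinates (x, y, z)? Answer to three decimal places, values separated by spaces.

0.316 -1.016 1.184

θ = κ·ℓ = 0.8398 × 1.7440 = 1.46461 rad
ρ = (1 − cos θ)/κ = (1 − 0.10599)/0.8398 = 1.06456
z = sin θ / κ = 0.99437/0.8398 = 1.18405
x = ρ cos φ = 1.06456 × cos(287.29°) = 0.31639
y = ρ sin φ = 1.06456 × sin(287.29°) = -1.01645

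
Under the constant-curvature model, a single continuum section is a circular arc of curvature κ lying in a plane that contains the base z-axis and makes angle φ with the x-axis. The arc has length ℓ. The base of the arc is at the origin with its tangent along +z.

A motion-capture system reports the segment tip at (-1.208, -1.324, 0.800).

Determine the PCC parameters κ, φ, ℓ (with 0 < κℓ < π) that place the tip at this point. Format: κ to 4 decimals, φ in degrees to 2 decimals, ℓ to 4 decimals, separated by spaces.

0.9305 227.62 2.4739

ρ = √(x²+y²) = √(-1.208² + -1.324²) = 1.79227
φ = atan2(y, x) mod 360° = atan2(-1.324, -1.208) = 227.6231°
|p|² = ρ² + z² = 1.79227² + 0.800² = 3.85224
κ = 2ρ / |p|² = 2×1.79227 / 3.85224 = 0.93051
θ = 2·atan2(ρ, z) = 2·atan2(1.79227, 0.800) = 2.30195 rad
ℓ = θ/κ = 2.30195/0.93051 = 2.47386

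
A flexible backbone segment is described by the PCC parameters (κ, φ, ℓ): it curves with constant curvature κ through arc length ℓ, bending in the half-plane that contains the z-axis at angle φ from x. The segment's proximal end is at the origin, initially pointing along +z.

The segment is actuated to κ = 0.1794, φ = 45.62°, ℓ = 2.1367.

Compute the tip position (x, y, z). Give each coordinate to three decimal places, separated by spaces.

0.283 0.289 2.085

θ = κ·ℓ = 0.1794 × 2.1367 = 0.38332 rad
ρ = (1 − cos θ)/κ = (1 − 0.92743)/0.1794 = 0.40453
z = sin θ / κ = 0.37401/0.1794 = 2.08476
x = ρ cos φ = 0.40453 × cos(45.62°) = 0.28294
y = ρ sin φ = 0.40453 × sin(45.62°) = 0.28913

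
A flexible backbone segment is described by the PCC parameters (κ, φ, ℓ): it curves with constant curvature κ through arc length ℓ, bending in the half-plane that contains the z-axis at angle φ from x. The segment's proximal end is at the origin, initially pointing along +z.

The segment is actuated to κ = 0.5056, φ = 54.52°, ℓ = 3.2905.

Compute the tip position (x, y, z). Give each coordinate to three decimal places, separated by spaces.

1.254 1.760 1.969

θ = κ·ℓ = 0.5056 × 3.2905 = 1.66368 rad
ρ = (1 − cos θ)/κ = (1 − -0.09275)/0.5056 = 2.16129
z = sin θ / κ = 0.99569/0.5056 = 1.96932
x = ρ cos φ = 2.16129 × cos(54.52°) = 1.25445
y = ρ sin φ = 2.16129 × sin(54.52°) = 1.75998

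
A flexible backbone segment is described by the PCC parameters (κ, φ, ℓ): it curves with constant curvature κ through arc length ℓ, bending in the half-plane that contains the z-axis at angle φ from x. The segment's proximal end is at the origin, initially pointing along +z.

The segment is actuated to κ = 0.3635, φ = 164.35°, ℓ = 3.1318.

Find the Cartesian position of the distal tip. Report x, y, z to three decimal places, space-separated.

θ = κ·ℓ = 0.3635 × 3.1318 = 1.13841 rad
ρ = (1 − cos θ)/κ = (1 − 0.41904)/0.3635 = 1.59824
z = sin θ / κ = 0.90797/0.3635 = 2.49785
x = ρ cos φ = 1.59824 × cos(164.35°) = -1.53899
y = ρ sin φ = 1.59824 × sin(164.35°) = 0.43114

-1.539 0.431 2.498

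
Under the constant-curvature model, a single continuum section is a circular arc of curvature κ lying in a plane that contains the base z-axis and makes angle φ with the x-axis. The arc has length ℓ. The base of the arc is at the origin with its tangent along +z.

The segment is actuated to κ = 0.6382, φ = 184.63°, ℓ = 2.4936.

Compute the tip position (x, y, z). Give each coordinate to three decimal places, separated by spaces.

θ = κ·ℓ = 0.6382 × 2.4936 = 1.59142 rad
ρ = (1 − cos θ)/κ = (1 − -0.02062)/0.6382 = 1.59921
z = sin θ / κ = 0.99979/0.6382 = 1.56657
x = ρ cos φ = 1.59921 × cos(184.63°) = -1.59399
y = ρ sin φ = 1.59921 × sin(184.63°) = -0.12909

-1.594 -0.129 1.567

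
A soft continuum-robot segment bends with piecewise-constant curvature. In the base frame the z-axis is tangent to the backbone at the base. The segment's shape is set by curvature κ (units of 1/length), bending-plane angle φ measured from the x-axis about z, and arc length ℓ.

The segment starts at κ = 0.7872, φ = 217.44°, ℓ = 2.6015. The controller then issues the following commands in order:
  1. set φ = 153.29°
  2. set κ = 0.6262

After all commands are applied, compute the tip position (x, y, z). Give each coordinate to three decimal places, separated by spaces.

initial: κ=0.7872, φ=217.44°, ℓ=2.6015
cmd 1: set φ=153.29° → (κ,φ,ℓ)=(0.7872,153.29°,2.6015) → tip=(-1.6559,0.8332,1.1285)
cmd 2: set κ=0.6262 → (κ,φ,ℓ)=(0.6262,153.29°,2.6015) → tip=(-1.5096,0.7596,1.5942)

-1.510 0.760 1.594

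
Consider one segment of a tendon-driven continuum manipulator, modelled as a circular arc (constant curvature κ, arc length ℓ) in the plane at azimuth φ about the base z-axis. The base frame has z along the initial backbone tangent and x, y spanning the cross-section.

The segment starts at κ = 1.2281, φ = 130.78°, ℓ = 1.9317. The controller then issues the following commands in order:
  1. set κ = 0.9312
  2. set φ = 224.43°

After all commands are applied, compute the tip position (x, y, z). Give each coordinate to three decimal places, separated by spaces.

-0.940 -0.922 1.046

initial: κ=1.2281, φ=130.78°, ℓ=1.9317
cmd 1: set κ=0.9312 → (κ,φ,ℓ)=(0.9312,130.78°,1.9317) → tip=(-0.8600,0.9970,1.0461)
cmd 2: set φ=224.43° → (κ,φ,ℓ)=(0.9312,224.43°,1.9317) → tip=(-0.9402,-0.9217,1.0461)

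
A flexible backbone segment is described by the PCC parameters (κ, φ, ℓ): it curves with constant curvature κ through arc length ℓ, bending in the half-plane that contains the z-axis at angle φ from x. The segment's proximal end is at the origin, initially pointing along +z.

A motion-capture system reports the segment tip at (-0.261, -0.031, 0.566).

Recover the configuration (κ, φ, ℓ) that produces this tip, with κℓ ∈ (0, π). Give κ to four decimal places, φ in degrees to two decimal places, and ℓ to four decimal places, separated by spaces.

ρ = √(x²+y²) = √(-0.261² + -0.031²) = 0.26283
φ = atan2(y, x) mod 360° = atan2(-0.031, -0.261) = 186.7735°
|p|² = ρ² + z² = 0.26283² + 0.566² = 0.38944
κ = 2ρ / |p|² = 2×0.26283 / 0.38944 = 1.34981
θ = 2·atan2(ρ, z) = 2·atan2(0.26283, 0.566) = 0.86948 rad
ℓ = θ/κ = 0.86948/1.34981 = 0.64415

1.3498 186.77 0.6441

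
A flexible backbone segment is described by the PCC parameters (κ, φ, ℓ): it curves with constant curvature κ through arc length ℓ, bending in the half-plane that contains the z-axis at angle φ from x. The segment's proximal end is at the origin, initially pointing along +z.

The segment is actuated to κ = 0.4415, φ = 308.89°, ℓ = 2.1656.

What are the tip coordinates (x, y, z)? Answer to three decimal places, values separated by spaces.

θ = κ·ℓ = 0.4415 × 2.1656 = 0.95611 rad
ρ = (1 − cos θ)/κ = (1 − 0.57670)/0.4415 = 0.95878
z = sin θ / κ = 0.81696/0.4415 = 1.85041
x = ρ cos φ = 0.95878 × cos(308.89°) = 0.60195
y = ρ sin φ = 0.95878 × sin(308.89°) = -0.74627

0.602 -0.746 1.850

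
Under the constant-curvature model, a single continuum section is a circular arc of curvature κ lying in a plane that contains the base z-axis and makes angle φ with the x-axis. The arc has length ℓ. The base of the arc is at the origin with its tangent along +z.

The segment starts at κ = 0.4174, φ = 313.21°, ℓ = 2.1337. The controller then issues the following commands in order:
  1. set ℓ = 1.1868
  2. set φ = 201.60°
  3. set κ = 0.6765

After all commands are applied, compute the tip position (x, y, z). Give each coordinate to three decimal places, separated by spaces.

initial: κ=0.4174, φ=313.21°, ℓ=2.1337
cmd 1: set ℓ=1.1868 → (κ,φ,ℓ)=(0.4174,313.21°,1.1868) → tip=(0.1972,-0.2099,1.1389)
cmd 2: set φ=201.60° → (κ,φ,ℓ)=(0.4174,201.60°,1.1868) → tip=(-0.2678,-0.1060,1.1389)
cmd 3: set κ=0.6765 → (κ,φ,ℓ)=(0.6765,201.60°,1.1868) → tip=(-0.4197,-0.1662,1.0633)

-0.420 -0.166 1.063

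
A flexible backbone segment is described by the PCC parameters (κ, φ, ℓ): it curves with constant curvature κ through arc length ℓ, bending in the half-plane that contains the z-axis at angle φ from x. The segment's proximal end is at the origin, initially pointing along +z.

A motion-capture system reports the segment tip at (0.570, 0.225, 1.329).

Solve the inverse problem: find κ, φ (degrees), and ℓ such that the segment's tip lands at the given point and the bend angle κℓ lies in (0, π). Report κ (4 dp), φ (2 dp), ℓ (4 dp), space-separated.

ρ = √(x²+y²) = √(0.570² + 0.225²) = 0.61280
φ = atan2(y, x) mod 360° = atan2(0.225, 0.570) = 21.5410°
|p|² = ρ² + z² = 0.61280² + 1.329² = 2.14177
κ = 2ρ / |p|² = 2×0.61280 / 2.14177 = 0.57224
θ = 2·atan2(ρ, z) = 2·atan2(0.61280, 1.329) = 0.86409 rad
ℓ = θ/κ = 0.86409/0.57224 = 1.51002

0.5722 21.54 1.5100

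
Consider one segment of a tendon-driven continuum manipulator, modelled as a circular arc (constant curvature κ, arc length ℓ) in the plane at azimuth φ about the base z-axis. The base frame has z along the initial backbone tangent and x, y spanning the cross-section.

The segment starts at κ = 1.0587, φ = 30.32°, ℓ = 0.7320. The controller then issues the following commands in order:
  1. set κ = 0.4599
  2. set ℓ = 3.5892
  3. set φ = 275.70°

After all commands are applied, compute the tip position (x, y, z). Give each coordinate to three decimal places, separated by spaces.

initial: κ=1.0587, φ=30.32°, ℓ=0.7320
cmd 1: set κ=0.4599 → (κ,φ,ℓ)=(0.4599,30.32°,0.7320) → tip=(0.1054,0.0616,0.7183)
cmd 2: set ℓ=3.5892 → (κ,φ,ℓ)=(0.4599,30.32°,3.5892) → tip=(2.0267,1.1853,2.1675)
cmd 3: set φ=275.70° → (κ,φ,ℓ)=(0.4599,275.70°,3.5892) → tip=(0.2332,-2.3363,2.1675)

0.233 -2.336 2.167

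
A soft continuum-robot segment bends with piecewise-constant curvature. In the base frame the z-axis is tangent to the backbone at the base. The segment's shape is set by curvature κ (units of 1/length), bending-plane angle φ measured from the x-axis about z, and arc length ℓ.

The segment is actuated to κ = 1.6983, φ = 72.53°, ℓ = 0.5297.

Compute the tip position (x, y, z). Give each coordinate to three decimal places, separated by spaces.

0.067 0.212 0.461

θ = κ·ℓ = 1.6983 × 0.5297 = 0.89959 rad
ρ = (1 − cos θ)/κ = (1 − 0.62193)/1.6983 = 0.22262
z = sin θ / κ = 0.78307/1.6983 = 0.46109
x = ρ cos φ = 0.22262 × cos(72.53°) = 0.06683
y = ρ sin φ = 0.22262 × sin(72.53°) = 0.21235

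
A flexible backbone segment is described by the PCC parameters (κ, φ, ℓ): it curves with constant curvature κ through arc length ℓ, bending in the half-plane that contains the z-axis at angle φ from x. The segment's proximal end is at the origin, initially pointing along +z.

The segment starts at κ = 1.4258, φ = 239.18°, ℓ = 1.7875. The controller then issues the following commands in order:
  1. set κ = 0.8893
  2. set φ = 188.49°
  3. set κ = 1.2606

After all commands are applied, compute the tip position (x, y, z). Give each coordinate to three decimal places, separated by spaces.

initial: κ=1.4258, φ=239.18°, ℓ=1.7875
cmd 1: set κ=0.8893 → (κ,φ,ℓ)=(0.8893,239.18°,1.7875) → tip=(-0.5870,-0.9839,1.1243)
cmd 2: set φ=188.49° → (κ,φ,ℓ)=(0.8893,188.49°,1.7875) → tip=(-1.1331,-0.1691,1.1243)
cmd 3: set κ=1.2606 → (κ,φ,ℓ)=(1.2606,188.49°,1.7875) → tip=(-1.2795,-0.1910,0.6156)

-1.279 -0.191 0.616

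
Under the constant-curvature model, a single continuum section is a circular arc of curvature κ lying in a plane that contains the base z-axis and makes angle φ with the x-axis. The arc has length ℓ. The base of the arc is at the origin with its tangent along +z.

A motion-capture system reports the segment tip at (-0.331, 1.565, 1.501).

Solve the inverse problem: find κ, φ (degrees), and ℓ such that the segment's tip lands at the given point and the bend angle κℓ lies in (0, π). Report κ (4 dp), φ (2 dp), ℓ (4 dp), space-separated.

0.6649 101.94 2.4582

ρ = √(x²+y²) = √(-0.331² + 1.565²) = 1.59962
φ = atan2(y, x) mod 360° = atan2(1.565, -0.331) = 101.9422°
|p|² = ρ² + z² = 1.59962² + 1.501² = 4.81179
κ = 2ρ / |p|² = 2×1.59962 / 4.81179 = 0.66488
θ = 2·atan2(ρ, z) = 2·atan2(1.59962, 1.501) = 1.63439 rad
ℓ = θ/κ = 1.63439/0.66488 = 2.45819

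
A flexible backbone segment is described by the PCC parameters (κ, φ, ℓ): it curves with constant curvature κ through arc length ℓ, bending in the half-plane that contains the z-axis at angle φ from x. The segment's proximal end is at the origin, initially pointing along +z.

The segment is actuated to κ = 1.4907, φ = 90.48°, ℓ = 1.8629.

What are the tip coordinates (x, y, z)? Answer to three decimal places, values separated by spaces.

θ = κ·ℓ = 1.4907 × 1.8629 = 2.77703 rad
ρ = (1 − cos θ)/κ = (1 − -0.93428)/1.4907 = 1.29756
z = sin θ / κ = 0.35655/1.4907 = 0.23918
x = ρ cos φ = 1.29756 × cos(90.48°) = -0.01087
y = ρ sin φ = 1.29756 × sin(90.48°) = 1.29752

-0.011 1.298 0.239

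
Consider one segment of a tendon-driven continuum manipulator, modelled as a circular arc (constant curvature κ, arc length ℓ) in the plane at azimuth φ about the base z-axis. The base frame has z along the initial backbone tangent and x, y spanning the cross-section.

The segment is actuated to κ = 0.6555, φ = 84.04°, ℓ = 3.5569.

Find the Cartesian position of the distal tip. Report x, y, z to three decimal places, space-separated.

θ = κ·ℓ = 0.6555 × 3.5569 = 2.33155 rad
ρ = (1 − cos θ)/κ = (1 − -0.68947)/0.6555 = 2.57737
z = sin θ / κ = 0.72432/0.6555 = 1.10499
x = ρ cos φ = 2.57737 × cos(84.04°) = 0.26762
y = ρ sin φ = 2.57737 × sin(84.04°) = 2.56344

0.268 2.563 1.105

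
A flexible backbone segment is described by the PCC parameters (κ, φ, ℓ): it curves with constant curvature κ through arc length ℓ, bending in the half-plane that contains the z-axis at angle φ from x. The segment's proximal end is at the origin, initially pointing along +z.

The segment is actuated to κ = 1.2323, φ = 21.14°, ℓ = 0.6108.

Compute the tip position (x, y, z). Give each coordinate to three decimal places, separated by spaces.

θ = κ·ℓ = 1.2323 × 0.6108 = 0.75269 rad
ρ = (1 − cos θ)/κ = (1 − 0.72985)/1.2323 = 0.21922
z = sin θ / κ = 0.68360/1.2323 = 0.55474
x = ρ cos φ = 0.21922 × cos(21.14°) = 0.20447
y = ρ sin φ = 0.21922 × sin(21.14°) = 0.07906

0.204 0.079 0.555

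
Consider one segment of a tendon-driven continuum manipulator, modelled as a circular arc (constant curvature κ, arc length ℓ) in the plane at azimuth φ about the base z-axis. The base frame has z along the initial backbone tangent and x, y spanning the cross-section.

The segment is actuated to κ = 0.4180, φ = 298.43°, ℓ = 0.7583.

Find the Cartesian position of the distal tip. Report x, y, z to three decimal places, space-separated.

0.057 -0.105 0.746

θ = κ·ℓ = 0.4180 × 0.7583 = 0.31697 rad
ρ = (1 − cos θ)/κ = (1 − 0.95018)/0.4180 = 0.11918
z = sin θ / κ = 0.31169/0.4180 = 0.74567
x = ρ cos φ = 0.11918 × cos(298.43°) = 0.05674
y = ρ sin φ = 0.11918 × sin(298.43°) = -0.10480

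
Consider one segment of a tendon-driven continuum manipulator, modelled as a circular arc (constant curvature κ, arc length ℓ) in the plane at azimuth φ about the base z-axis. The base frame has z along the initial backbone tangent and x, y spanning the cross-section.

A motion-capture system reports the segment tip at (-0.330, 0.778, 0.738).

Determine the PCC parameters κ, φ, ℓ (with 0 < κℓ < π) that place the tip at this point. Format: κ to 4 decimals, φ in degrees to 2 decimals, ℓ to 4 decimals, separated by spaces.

1.3427 112.98 1.2705

ρ = √(x²+y²) = √(-0.330² + 0.778²) = 0.84509
φ = atan2(y, x) mod 360° = atan2(0.778, -0.330) = 112.9849°
|p|² = ρ² + z² = 0.84509² + 0.738² = 1.25883
κ = 2ρ / |p|² = 2×0.84509 / 1.25883 = 1.34267
θ = 2·atan2(ρ, z) = 2·atan2(0.84509, 0.738) = 1.70589 rad
ℓ = θ/κ = 1.70589/1.34267 = 1.27052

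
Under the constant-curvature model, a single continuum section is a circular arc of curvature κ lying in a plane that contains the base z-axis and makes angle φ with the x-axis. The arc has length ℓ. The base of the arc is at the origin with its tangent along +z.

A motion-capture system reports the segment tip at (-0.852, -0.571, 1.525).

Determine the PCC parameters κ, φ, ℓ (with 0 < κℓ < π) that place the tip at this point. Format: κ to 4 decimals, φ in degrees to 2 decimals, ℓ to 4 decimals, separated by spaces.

ρ = √(x²+y²) = √(-0.852² + -0.571²) = 1.02564
φ = atan2(y, x) mod 360° = atan2(-0.571, -0.852) = 213.8295°
|p|² = ρ² + z² = 1.02564² + 1.525² = 3.37757
κ = 2ρ / |p|² = 2×1.02564 / 3.37757 = 0.60733
θ = 2·atan2(ρ, z) = 2·atan2(1.02564, 1.525) = 1.18413 rad
ℓ = θ/κ = 1.18413/0.60733 = 1.94975

0.6073 213.83 1.9497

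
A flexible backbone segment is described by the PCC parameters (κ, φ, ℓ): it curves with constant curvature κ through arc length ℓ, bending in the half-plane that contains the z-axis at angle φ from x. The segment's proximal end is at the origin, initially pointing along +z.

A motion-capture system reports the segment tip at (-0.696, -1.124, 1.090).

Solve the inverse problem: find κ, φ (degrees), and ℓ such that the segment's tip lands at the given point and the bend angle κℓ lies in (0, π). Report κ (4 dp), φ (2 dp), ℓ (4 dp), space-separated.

ρ = √(x²+y²) = √(-0.696² + -1.124²) = 1.32204
φ = atan2(y, x) mod 360° = atan2(-1.124, -0.696) = 238.2335°
|p|² = ρ² + z² = 1.32204² + 1.090² = 2.93589
κ = 2ρ / |p|² = 2×1.32204 / 2.93589 = 0.90061
θ = 2·atan2(ρ, z) = 2·atan2(1.32204, 1.090) = 1.76261 rad
ℓ = θ/κ = 1.76261/0.90061 = 1.95714

0.9006 238.23 1.9571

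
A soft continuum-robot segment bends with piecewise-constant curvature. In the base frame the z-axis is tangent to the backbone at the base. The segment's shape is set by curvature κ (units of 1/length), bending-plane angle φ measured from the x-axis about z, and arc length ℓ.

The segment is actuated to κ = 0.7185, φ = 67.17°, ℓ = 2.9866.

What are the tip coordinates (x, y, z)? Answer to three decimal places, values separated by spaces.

0.834 1.980 1.168

θ = κ·ℓ = 0.7185 × 2.9866 = 2.14587 rad
ρ = (1 − cos θ)/κ = (1 − -0.54390)/0.7185 = 2.14878
z = sin θ / κ = 0.83915/0.7185 = 1.16792
x = ρ cos φ = 2.14878 × cos(67.17°) = 0.83372
y = ρ sin φ = 2.14878 × sin(67.17°) = 1.98044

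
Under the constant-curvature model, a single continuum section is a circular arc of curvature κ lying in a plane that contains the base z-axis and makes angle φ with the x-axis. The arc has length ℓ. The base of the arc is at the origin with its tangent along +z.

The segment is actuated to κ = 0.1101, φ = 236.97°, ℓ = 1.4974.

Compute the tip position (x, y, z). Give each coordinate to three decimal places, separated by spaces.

-0.067 -0.103 1.491

θ = κ·ℓ = 0.1101 × 1.4974 = 0.16486 rad
ρ = (1 − cos θ)/κ = (1 − 0.98644)/0.1101 = 0.12315
z = sin θ / κ = 0.16412/0.1101 = 1.49063
x = ρ cos φ = 0.12315 × cos(236.97°) = -0.06713
y = ρ sin φ = 0.12315 × sin(236.97°) = -0.10325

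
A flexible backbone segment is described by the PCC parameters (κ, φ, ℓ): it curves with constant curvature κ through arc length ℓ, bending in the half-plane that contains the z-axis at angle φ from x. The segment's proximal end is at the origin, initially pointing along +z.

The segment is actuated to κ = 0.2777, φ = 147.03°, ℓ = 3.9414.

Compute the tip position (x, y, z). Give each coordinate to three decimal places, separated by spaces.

-1.636 1.061 3.200

θ = κ·ℓ = 0.2777 × 3.9414 = 1.09453 rad
ρ = (1 − cos θ)/κ = (1 − 0.45847)/0.2777 = 1.95006
z = sin θ / κ = 0.88871/0.2777 = 3.20026
x = ρ cos φ = 1.95006 × cos(147.03°) = -1.63602
y = ρ sin φ = 1.95006 × sin(147.03°) = 1.06122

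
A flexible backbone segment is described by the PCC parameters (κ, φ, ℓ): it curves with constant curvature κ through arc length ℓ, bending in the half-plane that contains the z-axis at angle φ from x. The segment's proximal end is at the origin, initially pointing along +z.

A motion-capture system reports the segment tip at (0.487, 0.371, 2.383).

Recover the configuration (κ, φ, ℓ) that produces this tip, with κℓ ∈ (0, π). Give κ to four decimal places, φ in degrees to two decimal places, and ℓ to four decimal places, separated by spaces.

ρ = √(x²+y²) = √(0.487² + 0.371²) = 0.61222
φ = atan2(y, x) mod 360° = atan2(0.371, 0.487) = 37.3004°
|p|² = ρ² + z² = 0.61222² + 2.383² = 6.05350
κ = 2ρ / |p|² = 2×0.61222 / 6.05350 = 0.20227
θ = 2·atan2(ρ, z) = 2·atan2(0.61222, 2.383) = 0.50294 rad
ℓ = θ/κ = 0.50294/0.20227 = 2.48651

0.2023 37.30 2.4865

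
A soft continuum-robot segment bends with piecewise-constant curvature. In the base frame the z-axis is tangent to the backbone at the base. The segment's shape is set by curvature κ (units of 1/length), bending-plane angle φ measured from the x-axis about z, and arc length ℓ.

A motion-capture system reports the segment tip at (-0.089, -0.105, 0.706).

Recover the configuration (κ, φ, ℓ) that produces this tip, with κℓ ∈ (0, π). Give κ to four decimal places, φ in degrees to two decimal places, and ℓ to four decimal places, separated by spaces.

ρ = √(x²+y²) = √(-0.089² + -0.105²) = 0.13764
φ = atan2(y, x) mod 360° = atan2(-0.105, -0.089) = 229.7148°
|p|² = ρ² + z² = 0.13764² + 0.706² = 0.51738
κ = 2ρ / |p|² = 2×0.13764 / 0.51738 = 0.53208
θ = 2·atan2(ρ, z) = 2·atan2(0.13764, 0.706) = 0.38510 rad
ℓ = θ/κ = 0.38510/0.53208 = 0.72376

0.5321 229.71 0.7238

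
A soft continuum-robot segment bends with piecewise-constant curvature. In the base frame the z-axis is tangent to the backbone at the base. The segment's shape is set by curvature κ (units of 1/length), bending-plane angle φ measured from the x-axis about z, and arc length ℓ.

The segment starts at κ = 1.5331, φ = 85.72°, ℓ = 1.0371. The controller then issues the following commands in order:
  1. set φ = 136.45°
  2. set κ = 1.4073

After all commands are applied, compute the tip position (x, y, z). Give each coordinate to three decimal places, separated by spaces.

-0.458 0.435 0.706

initial: κ=1.5331, φ=85.72°, ℓ=1.0371
cmd 1: set φ=136.45° → (κ,φ,ℓ)=(1.5331,136.45°,1.0371) → tip=(-0.4818,0.4580,0.6522)
cmd 2: set κ=1.4073 → (κ,φ,ℓ)=(1.4073,136.45°,1.0371) → tip=(-0.4578,0.4352,0.7062)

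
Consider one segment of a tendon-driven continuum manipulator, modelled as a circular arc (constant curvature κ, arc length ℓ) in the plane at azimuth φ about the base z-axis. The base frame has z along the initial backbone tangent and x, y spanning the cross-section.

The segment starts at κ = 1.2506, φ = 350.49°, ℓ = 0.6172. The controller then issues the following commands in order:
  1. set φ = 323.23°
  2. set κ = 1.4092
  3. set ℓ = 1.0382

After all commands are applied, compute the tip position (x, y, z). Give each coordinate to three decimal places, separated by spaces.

0.507 -0.379 0.706

initial: κ=1.2506, φ=350.49°, ℓ=0.6172
cmd 1: set φ=323.23° → (κ,φ,ℓ)=(1.2506,323.23°,0.6172) → tip=(0.1815,-0.1356,0.5577)
cmd 2: set κ=1.4092 → (κ,φ,ℓ)=(1.4092,323.23°,0.6172) → tip=(0.2018,-0.1508,0.5423)
cmd 3: set ℓ=1.0382 → (κ,φ,ℓ)=(1.4092,323.23°,1.0382) → tip=(0.5073,-0.3791,0.7055)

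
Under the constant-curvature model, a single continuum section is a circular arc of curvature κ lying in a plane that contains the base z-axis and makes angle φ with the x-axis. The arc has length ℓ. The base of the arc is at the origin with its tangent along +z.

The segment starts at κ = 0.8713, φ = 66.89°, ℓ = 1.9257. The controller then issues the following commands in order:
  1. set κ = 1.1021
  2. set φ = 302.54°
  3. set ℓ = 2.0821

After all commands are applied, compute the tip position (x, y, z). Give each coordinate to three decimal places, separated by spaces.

0.811 -1.272 0.680

initial: κ=0.8713, φ=66.89°, ℓ=1.9257
cmd 1: set κ=1.1021 → (κ,φ,ℓ)=(1.1021,66.89°,1.9257) → tip=(0.5427,1.2718,0.7728)
cmd 2: set φ=302.54° → (κ,φ,ℓ)=(1.1021,302.54°,1.9257) → tip=(0.7438,-1.1657,0.7728)
cmd 3: set ℓ=2.0821 → (κ,φ,ℓ)=(1.1021,302.54°,2.0821) → tip=(0.8113,-1.2715,0.6798)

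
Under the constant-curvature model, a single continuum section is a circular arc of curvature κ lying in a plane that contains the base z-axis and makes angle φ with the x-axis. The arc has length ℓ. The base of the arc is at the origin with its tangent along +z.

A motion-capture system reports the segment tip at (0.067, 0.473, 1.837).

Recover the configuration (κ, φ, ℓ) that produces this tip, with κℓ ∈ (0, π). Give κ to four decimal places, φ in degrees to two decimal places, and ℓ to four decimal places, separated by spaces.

ρ = √(x²+y²) = √(0.067² + 0.473²) = 0.47772
φ = atan2(y, x) mod 360° = atan2(0.473, 0.067) = 81.9377°
|p|² = ρ² + z² = 0.47772² + 1.837² = 3.60279
κ = 2ρ / |p|² = 2×0.47772 / 3.60279 = 0.26520
θ = 2·atan2(ρ, z) = 2·atan2(0.47772, 1.837) = 0.50884 rad
ℓ = θ/κ = 0.50884/0.26520 = 1.91873

0.2652 81.94 1.9187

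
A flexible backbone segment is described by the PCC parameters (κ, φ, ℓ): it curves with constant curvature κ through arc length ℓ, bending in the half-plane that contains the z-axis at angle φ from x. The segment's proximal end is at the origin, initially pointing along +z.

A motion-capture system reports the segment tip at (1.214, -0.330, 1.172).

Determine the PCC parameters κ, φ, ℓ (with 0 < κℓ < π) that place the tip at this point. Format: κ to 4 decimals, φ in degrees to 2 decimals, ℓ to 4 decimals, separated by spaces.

ρ = √(x²+y²) = √(1.214² + -0.330²) = 1.25805
φ = atan2(y, x) mod 360° = atan2(-0.330, 1.214) = 344.7928°
|p|² = ρ² + z² = 1.25805² + 1.172² = 2.95628
κ = 2ρ / |p|² = 2×1.25805 / 2.95628 = 0.85111
θ = 2·atan2(ρ, z) = 2·atan2(1.25805, 1.172) = 1.64159 rad
ℓ = θ/κ = 1.64159/0.85111 = 1.92878

0.8511 344.79 1.9288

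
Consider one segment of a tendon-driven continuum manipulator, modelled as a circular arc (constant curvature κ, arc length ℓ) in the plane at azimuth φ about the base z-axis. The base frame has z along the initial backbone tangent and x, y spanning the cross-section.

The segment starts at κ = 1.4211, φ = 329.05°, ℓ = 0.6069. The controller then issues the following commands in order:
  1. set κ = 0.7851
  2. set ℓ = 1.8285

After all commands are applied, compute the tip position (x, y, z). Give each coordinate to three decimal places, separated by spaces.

0.945 -0.567 1.262

initial: κ=1.4211, φ=329.05°, ℓ=0.6069
cmd 1: set κ=0.7851 → (κ,φ,ℓ)=(0.7851,329.05°,0.6069) → tip=(0.1217,-0.0730,0.5842)
cmd 2: set ℓ=1.8285 → (κ,φ,ℓ)=(0.7851,329.05°,1.8285) → tip=(0.9451,-0.5667,1.2621)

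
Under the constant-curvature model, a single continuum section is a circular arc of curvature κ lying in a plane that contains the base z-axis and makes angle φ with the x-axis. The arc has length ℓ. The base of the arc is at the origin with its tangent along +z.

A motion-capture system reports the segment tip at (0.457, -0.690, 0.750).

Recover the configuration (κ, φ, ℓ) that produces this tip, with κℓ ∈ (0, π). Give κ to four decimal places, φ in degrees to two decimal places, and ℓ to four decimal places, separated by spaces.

1.3269 303.52 1.2579

ρ = √(x²+y²) = √(0.457² + -0.690²) = 0.82762
φ = atan2(y, x) mod 360° = atan2(-0.690, 0.457) = 303.5173°
|p|² = ρ² + z² = 0.82762² + 0.750² = 1.24745
κ = 2ρ / |p|² = 2×0.82762 / 1.24745 = 1.32689
θ = 2·atan2(ρ, z) = 2·atan2(0.82762, 0.750) = 1.66911 rad
ℓ = θ/κ = 1.66911/1.32689 = 1.25791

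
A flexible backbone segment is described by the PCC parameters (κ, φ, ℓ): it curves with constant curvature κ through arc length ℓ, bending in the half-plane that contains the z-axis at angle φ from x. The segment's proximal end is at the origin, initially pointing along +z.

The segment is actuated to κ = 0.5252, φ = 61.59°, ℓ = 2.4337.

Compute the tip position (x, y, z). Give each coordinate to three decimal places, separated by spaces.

0.645 1.192 1.823

θ = κ·ℓ = 0.5252 × 2.4337 = 1.27818 rad
ρ = (1 − cos θ)/κ = (1 − 0.28846)/0.5252 = 1.35480
z = sin θ / κ = 0.95749/0.5252 = 1.82310
x = ρ cos φ = 1.35480 × cos(61.59°) = 0.64458
y = ρ sin φ = 1.35480 × sin(61.59°) = 1.19164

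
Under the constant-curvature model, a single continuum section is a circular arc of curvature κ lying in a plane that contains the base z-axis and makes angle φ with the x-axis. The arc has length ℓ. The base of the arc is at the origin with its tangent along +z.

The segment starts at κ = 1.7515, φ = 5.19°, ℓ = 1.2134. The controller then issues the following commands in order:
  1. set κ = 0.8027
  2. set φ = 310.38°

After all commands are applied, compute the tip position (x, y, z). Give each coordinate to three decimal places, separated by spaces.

0.354 -0.416 1.030

initial: κ=1.7515, φ=5.19°, ℓ=1.2134
cmd 1: set κ=0.8027 → (κ,φ,ℓ)=(0.8027,5.19°,1.2134) → tip=(0.5434,0.0494,1.0304)
cmd 2: set φ=310.38° → (κ,φ,ℓ)=(0.8027,310.38°,1.2134) → tip=(0.3535,-0.4157,1.0304)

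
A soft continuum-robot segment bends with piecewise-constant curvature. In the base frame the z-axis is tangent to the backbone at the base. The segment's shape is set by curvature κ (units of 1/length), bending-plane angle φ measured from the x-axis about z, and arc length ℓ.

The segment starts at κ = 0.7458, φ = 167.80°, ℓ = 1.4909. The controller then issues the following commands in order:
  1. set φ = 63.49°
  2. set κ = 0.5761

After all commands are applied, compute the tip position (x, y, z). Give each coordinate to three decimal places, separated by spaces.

initial: κ=0.7458, φ=167.80°, ℓ=1.4909
cmd 1: set φ=63.49° → (κ,φ,ℓ)=(0.7458,63.49°,1.4909) → tip=(0.3334,0.6684,1.2021)
cmd 2: set κ=0.5761 → (κ,φ,ℓ)=(0.5761,63.49°,1.4909) → tip=(0.2686,0.5386,1.3142)

0.269 0.539 1.314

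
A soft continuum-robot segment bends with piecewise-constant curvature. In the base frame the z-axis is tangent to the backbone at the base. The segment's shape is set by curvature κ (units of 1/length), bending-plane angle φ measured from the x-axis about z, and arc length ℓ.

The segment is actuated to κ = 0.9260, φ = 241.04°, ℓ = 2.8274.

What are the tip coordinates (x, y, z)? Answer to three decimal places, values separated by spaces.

θ = κ·ℓ = 0.9260 × 2.8274 = 2.61817 rad
ρ = (1 − cos θ)/κ = (1 − -0.86611)/0.9260 = 2.01524
z = sin θ / κ = 0.49985/0.9260 = 0.53979
x = ρ cos φ = 2.01524 × cos(241.04°) = -0.97578
y = ρ sin φ = 2.01524 × sin(241.04°) = -1.76325

-0.976 -1.763 0.540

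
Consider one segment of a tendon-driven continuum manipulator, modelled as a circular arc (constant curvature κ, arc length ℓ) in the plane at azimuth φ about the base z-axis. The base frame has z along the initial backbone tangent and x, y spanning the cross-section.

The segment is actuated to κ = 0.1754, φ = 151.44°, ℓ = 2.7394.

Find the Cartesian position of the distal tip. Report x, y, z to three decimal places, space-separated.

θ = κ·ℓ = 0.1754 × 2.7394 = 0.48049 rad
ρ = (1 − cos θ)/κ = (1 − 0.88677)/0.1754 = 0.64556
z = sin θ / κ = 0.46221/0.1754 = 2.63520
x = ρ cos φ = 0.64556 × cos(151.44°) = -0.56701
y = ρ sin φ = 0.64556 × sin(151.44°) = 0.30863

-0.567 0.309 2.635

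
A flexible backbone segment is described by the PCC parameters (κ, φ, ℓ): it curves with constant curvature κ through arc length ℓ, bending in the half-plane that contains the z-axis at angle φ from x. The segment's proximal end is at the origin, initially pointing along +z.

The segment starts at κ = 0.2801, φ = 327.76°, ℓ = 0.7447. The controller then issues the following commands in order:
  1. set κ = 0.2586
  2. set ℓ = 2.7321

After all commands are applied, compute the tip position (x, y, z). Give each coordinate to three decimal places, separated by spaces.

initial: κ=0.2801, φ=327.76°, ℓ=0.7447
cmd 1: set κ=0.2586 → (κ,φ,ℓ)=(0.2586,327.76°,0.7447) → tip=(0.0605,-0.0381,0.7401)
cmd 2: set ℓ=2.7321 → (κ,φ,ℓ)=(0.2586,327.76°,2.7321) → tip=(0.7829,-0.4938,2.5104)

0.783 -0.494 2.510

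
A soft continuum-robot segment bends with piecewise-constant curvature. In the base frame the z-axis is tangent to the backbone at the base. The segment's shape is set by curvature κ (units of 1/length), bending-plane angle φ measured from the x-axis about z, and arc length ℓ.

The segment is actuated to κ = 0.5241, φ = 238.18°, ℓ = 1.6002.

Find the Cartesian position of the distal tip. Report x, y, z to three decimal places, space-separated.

-0.334 -0.538 1.419

θ = κ·ℓ = 0.5241 × 1.6002 = 0.83866 rad
ρ = (1 − cos θ)/κ = (1 − 0.66846)/0.5241 = 0.63260
z = sin θ / κ = 0.74375/0.5241 = 1.41910
x = ρ cos φ = 0.63260 × cos(238.18°) = -0.33354
y = ρ sin φ = 0.63260 × sin(238.18°) = -0.53752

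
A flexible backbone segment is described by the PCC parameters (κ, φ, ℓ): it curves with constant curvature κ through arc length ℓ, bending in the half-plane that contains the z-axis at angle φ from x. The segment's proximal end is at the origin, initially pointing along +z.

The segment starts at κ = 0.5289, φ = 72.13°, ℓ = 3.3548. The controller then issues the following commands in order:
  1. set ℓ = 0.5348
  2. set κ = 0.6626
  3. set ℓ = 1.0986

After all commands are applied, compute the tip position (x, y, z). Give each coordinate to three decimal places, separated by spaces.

initial: κ=0.5289, φ=72.13°, ℓ=3.3548
cmd 1: set ℓ=0.5348 → (κ,φ,ℓ)=(0.5289,72.13°,0.5348) → tip=(0.0231,0.0715,0.5277)
cmd 2: set κ=0.6626 → (κ,φ,ℓ)=(0.6626,72.13°,0.5348) → tip=(0.0288,0.0892,0.5237)
cmd 3: set ℓ=1.0986 → (κ,φ,ℓ)=(0.6626,72.13°,1.0986) → tip=(0.1174,0.3641,1.0041)

0.117 0.364 1.004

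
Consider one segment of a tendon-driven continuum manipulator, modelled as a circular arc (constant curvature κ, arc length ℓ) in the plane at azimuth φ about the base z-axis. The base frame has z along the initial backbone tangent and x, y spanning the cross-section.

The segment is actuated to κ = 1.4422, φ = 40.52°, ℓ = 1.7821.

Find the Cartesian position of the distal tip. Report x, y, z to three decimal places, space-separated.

θ = κ·ℓ = 1.4422 × 1.7821 = 2.57014 rad
ρ = (1 − cos θ)/κ = (1 − -0.84112)/1.4422 = 1.27660
z = sin θ / κ = 0.54085/1.4422 = 0.37502
x = ρ cos φ = 1.27660 × cos(40.52°) = 0.97045
y = ρ sin φ = 1.27660 × sin(40.52°) = 0.82943

0.970 0.829 0.375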